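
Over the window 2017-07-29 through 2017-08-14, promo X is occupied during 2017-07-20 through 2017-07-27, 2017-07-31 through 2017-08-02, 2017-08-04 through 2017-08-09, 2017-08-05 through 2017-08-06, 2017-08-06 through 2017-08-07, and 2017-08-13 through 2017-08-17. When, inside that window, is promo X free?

After merging, the occupied span is 2017-07-20 through 2017-07-27, 2017-07-31 through 2017-08-02, 2017-08-04 through 2017-08-09, 2017-08-13 through 2017-08-17.
Gaps within 2017-07-29 through 2017-08-14: 2017-07-29 through 2017-07-30, 2017-08-03 through 2017-08-03, 2017-08-10 through 2017-08-12.

2017-07-29 through 2017-07-30, 2017-08-03 through 2017-08-03, 2017-08-10 through 2017-08-12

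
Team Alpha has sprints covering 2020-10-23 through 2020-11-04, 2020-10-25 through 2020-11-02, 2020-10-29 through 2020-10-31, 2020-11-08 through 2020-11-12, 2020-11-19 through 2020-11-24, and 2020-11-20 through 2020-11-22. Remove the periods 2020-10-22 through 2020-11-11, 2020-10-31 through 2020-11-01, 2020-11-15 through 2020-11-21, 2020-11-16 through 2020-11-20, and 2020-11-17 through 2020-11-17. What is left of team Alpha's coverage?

2020-11-12 through 2020-11-12, 2020-11-22 through 2020-11-24

First set merges to 2020-10-23 through 2020-11-04, 2020-11-08 through 2020-11-12, 2020-11-19 through 2020-11-24.
Second set merges to 2020-10-22 through 2020-11-11, 2020-11-15 through 2020-11-21.
2020-10-23 through 2020-11-04 lies entirely inside B → drops out.
2020-11-08 through 2020-11-12 with B removed leaves 2020-11-12 through 2020-11-12.
2020-11-19 through 2020-11-24 with B removed leaves 2020-11-22 through 2020-11-24.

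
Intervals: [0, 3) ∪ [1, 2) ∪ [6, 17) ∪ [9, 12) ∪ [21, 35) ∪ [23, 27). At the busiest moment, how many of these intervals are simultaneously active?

Sweep endpoints in order; track running count of active intervals.
Peak of 2 reached at 1.

2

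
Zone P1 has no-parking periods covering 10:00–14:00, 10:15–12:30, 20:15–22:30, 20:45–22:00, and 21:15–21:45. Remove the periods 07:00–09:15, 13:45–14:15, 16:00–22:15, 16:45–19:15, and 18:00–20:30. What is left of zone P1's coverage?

10:00–13:45, 22:15–22:30

Merge the first list: 10:00–14:00, 20:15–22:30.
Merge the second list: 07:00–09:15, 13:45–14:15, 16:00–22:15.
10:00–14:00 minus B → 10:00–13:45.
20:15–22:30 minus B → 22:15–22:30.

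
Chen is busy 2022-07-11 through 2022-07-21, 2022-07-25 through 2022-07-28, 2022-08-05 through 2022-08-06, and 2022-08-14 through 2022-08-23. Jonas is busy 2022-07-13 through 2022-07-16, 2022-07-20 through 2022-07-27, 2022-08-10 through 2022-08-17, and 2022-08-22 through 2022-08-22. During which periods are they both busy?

2022-07-13 through 2022-07-16, 2022-07-20 through 2022-07-21, 2022-07-25 through 2022-07-27, 2022-08-14 through 2022-08-17, 2022-08-22 through 2022-08-22

2022-07-11 through 2022-07-21 overlaps B on 2022-07-13 through 2022-07-16, 2022-07-20 through 2022-07-21.
2022-07-25 through 2022-07-28 overlaps B on 2022-07-25 through 2022-07-27.
2022-08-05 through 2022-08-06 falls entirely outside B.
2022-08-14 through 2022-08-23 overlaps B on 2022-08-14 through 2022-08-17, 2022-08-22 through 2022-08-22.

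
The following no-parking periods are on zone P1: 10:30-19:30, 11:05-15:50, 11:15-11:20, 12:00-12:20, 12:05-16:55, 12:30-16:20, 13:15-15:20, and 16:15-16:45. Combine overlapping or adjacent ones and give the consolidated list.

11:05–15:50 overlaps/touches 10:30–19:30 → extend to 10:30–19:30.
11:15–11:20 overlaps/touches 10:30–19:30 → extend to 10:30–19:30.
12:00–12:20 overlaps/touches 10:30–19:30 → extend to 10:30–19:30.
12:05–16:55 overlaps/touches 10:30–19:30 → extend to 10:30–19:30.
12:30–16:20 overlaps/touches 10:30–19:30 → extend to 10:30–19:30.
13:15–15:20 overlaps/touches 10:30–19:30 → extend to 10:30–19:30.
16:15–16:45 overlaps/touches 10:30–19:30 → extend to 10:30–19:30.

10:30–19:30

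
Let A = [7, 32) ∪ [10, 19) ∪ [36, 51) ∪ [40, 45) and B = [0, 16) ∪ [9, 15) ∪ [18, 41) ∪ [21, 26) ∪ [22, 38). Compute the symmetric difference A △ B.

A, merged: [7, 32), [36, 51).
B, merged: [0, 16), [18, 41).
A but not B: [16, 18), [41, 51).
B but not A: [0, 7), [32, 36).
Combining gives A △ B.

[0, 7) ∪ [16, 18) ∪ [32, 36) ∪ [41, 51)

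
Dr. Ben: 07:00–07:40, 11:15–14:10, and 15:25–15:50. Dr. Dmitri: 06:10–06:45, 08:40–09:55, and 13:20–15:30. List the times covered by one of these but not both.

A \ B = 07:00–07:40, 11:15–13:20, 15:30–15:50.
B \ A = 06:10–06:45, 08:40–09:55, 14:10–15:25.
Union of the two gives the symmetric difference.

06:10–06:45, 07:00–07:40, 08:40–09:55, 11:15–13:20, 14:10–15:25, 15:30–15:50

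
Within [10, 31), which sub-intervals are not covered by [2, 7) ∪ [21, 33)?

[10, 21)

The merged coverage is [2, 7), [21, 33).
Complement within [10, 31): [10, 21).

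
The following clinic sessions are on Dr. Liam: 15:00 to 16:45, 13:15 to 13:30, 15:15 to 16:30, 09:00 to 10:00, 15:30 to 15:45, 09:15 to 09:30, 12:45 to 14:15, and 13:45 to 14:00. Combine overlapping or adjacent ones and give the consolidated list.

09:00–10:00, 12:45–14:15, 15:00–16:45

Sort by start: 09:00–10:00, 09:15–09:30, 12:45–14:15, 13:15–13:30, 13:45–14:00, 15:00–16:45, 15:15–16:30, 15:30–15:45.
09:15–09:30 overlaps/touches 09:00–10:00 → extend to 09:00–10:00.
12:45–14:15 is disjoint → start new block.
13:15–13:30 overlaps/touches 12:45–14:15 → extend to 12:45–14:15.
13:45–14:00 overlaps/touches 12:45–14:15 → extend to 12:45–14:15.
15:00–16:45 is disjoint → start new block.
15:15–16:30 overlaps/touches 15:00–16:45 → extend to 15:00–16:45.
15:30–15:45 overlaps/touches 15:00–16:45 → extend to 15:00–16:45.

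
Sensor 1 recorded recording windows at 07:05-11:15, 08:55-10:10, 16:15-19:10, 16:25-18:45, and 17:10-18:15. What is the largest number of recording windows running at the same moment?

3

Sweep endpoints in order; track running count of active intervals.
Peak of 3 reached at 17:10.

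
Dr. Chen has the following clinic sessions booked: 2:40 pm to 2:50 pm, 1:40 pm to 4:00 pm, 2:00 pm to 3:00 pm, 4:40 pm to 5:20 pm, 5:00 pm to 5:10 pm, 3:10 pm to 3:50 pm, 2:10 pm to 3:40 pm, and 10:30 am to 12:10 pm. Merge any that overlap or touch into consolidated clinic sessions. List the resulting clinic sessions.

10:30 am–12:10 pm, 1:40 pm–4:00 pm, 4:40 pm–5:20 pm

Sort by start: 10:30 am–12:10 pm, 1:40 pm–4:00 pm, 2:00 pm–3:00 pm, 2:10 pm–3:40 pm, 2:40 pm–2:50 pm, 3:10 pm–3:50 pm, 4:40 pm–5:20 pm, 5:00 pm–5:10 pm.
1:40 pm–4:00 pm is disjoint → start new block.
2:00 pm–3:00 pm overlaps/touches 1:40 pm–4:00 pm → extend to 1:40 pm–4:00 pm.
2:10 pm–3:40 pm overlaps/touches 1:40 pm–4:00 pm → extend to 1:40 pm–4:00 pm.
2:40 pm–2:50 pm overlaps/touches 1:40 pm–4:00 pm → extend to 1:40 pm–4:00 pm.
3:10 pm–3:50 pm overlaps/touches 1:40 pm–4:00 pm → extend to 1:40 pm–4:00 pm.
4:40 pm–5:20 pm is disjoint → start new block.
5:00 pm–5:10 pm overlaps/touches 4:40 pm–5:20 pm → extend to 4:40 pm–5:20 pm.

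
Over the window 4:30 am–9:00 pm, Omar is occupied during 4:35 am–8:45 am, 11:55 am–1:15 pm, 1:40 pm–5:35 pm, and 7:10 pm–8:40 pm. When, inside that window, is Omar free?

4:30 am–4:35 am, 8:45 am–11:55 am, 1:15 pm–1:40 pm, 5:35 pm–7:10 pm, 8:40 pm–9:00 pm

After merging, the occupied span is 4:35 am–8:45 am, 11:55 am–1:15 pm, 1:40 pm–5:35 pm, 7:10 pm–8:40 pm.
Complement within 4:30 am–9:00 pm: 4:30 am–4:35 am, 8:45 am–11:55 am, 1:15 pm–1:40 pm, 5:35 pm–7:10 pm, 8:40 pm–9:00 pm.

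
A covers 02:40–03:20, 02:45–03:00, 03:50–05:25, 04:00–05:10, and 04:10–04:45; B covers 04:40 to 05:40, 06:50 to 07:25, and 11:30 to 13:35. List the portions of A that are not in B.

02:40-03:20, 03:50-04:40

First set merges to 02:40-03:20, 03:50-05:25.
02:40-03:20: no B overlap → unchanged.
03:50-05:25 minus B → 03:50-04:40.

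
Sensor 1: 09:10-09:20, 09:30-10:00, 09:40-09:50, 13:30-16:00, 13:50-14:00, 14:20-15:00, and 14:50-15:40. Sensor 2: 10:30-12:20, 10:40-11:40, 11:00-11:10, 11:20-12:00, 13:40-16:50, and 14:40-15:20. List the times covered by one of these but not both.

A, merged: 09:10–09:20, 09:30–10:00, 13:30–16:00.
B, merged: 10:30–12:20, 13:40–16:50.
Only in the first: 09:10–09:20, 09:30–10:00, 13:30–13:40.
Only in the second: 10:30–12:20, 16:00–16:50.
Together these are the periods covered by exactly one.

09:10–09:20, 09:30–10:00, 10:30–12:20, 13:30–13:40, 16:00–16:50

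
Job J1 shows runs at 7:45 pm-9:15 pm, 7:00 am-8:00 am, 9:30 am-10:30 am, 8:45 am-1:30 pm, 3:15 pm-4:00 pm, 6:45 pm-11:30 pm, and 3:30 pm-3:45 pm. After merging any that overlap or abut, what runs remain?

Sort by start: 7:00 am-8:00 am, 8:45 am-1:30 pm, 9:30 am-10:30 am, 3:15 pm-4:00 pm, 3:30 pm-3:45 pm, 6:45 pm-11:30 pm, 7:45 pm-9:15 pm.
8:45 am-1:30 pm is disjoint → start new block.
9:30 am-10:30 am overlaps/touches 8:45 am-1:30 pm → extend to 8:45 am-1:30 pm.
3:15 pm-4:00 pm is disjoint → start new block.
3:30 pm-3:45 pm overlaps/touches 3:15 pm-4:00 pm → extend to 3:15 pm-4:00 pm.
6:45 pm-11:30 pm is disjoint → start new block.
7:45 pm-9:15 pm overlaps/touches 6:45 pm-11:30 pm → extend to 6:45 pm-11:30 pm.

7:00 am-8:00 am, 8:45 am-1:30 pm, 3:15 pm-4:00 pm, 6:45 pm-11:30 pm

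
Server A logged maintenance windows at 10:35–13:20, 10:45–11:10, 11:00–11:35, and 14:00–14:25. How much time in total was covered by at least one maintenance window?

3 h 10 min

Merged: 10:35-13:20, 14:00-14:25.
Lengths: 2 h 45 min + 25 min = 3 h 10 min.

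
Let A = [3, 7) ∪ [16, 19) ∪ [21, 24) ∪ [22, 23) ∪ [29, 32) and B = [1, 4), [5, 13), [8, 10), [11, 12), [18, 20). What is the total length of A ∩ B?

4

Merge the first list: [3, 7), [16, 19), [21, 24), [29, 32).
Merge the second list: [1, 4), [5, 13), [18, 20).
A ∩ B = [3, 4), [5, 7), [18, 19).
Total: 1 + 2 + 1 = 4.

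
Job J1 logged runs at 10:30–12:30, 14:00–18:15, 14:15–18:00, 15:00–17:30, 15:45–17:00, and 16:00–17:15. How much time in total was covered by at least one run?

Merged: 10:30-12:30, 14:00-18:15.
Lengths: 2 h + 4 h 15 min = 6 h 15 min.

6 h 15 min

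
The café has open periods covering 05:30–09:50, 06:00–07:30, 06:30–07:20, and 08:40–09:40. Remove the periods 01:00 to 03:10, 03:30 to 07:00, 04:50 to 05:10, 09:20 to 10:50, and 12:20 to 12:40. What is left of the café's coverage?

07:00-09:20

A, merged: 05:30-09:50.
B, merged: 01:00-03:10, 03:30-07:00, 09:20-10:50, 12:20-12:40.
05:30-09:50 \ B = 07:00-09:20.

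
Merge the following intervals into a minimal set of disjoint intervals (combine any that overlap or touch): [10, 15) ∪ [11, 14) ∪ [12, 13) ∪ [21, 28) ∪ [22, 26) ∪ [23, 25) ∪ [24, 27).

[10, 15) ∪ [21, 28)

[11, 14) overlaps/touches [10, 15) → extend to [10, 15).
[12, 13) overlaps/touches [10, 15) → extend to [10, 15).
[21, 28) is disjoint → start new block.
[22, 26) overlaps/touches [21, 28) → extend to [21, 28).
[23, 25) overlaps/touches [21, 28) → extend to [21, 28).
[24, 27) overlaps/touches [21, 28) → extend to [21, 28).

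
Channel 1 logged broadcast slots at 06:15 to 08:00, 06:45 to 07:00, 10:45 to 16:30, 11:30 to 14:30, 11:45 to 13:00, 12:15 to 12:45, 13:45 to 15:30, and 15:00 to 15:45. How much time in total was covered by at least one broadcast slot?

Merged: 06:15-08:00, 10:45-16:30.
Lengths: 1 h 45 min + 5 h 45 min = 7 h 30 min.

7 h 30 min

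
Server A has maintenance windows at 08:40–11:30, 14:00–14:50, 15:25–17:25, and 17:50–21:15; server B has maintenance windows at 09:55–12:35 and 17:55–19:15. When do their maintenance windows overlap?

08:40–11:30 ∩ B → 09:55–11:30.
14:00–14:50 meets no B interval.
15:25–17:25 meets no B interval.
17:50–21:15 ∩ B → 17:55–19:15.

09:55–11:30, 17:55–19:15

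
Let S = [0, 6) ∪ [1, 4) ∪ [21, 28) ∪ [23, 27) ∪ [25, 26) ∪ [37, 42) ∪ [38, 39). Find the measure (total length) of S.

Merged: [0, 6), [21, 28), [37, 42).
Lengths: 6 + 7 + 5 = 18.

18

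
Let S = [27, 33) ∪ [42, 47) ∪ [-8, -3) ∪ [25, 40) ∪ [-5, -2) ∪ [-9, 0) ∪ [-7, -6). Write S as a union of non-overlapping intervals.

Sort by start: [-9, 0), [-8, -3), [-7, -6), [-5, -2), [25, 40), [27, 33), [42, 47).
[-8, -3) overlaps/touches [-9, 0) → extend to [-9, 0).
[-7, -6) overlaps/touches [-9, 0) → extend to [-9, 0).
[-5, -2) overlaps/touches [-9, 0) → extend to [-9, 0).
[25, 40) is disjoint → start new block.
[27, 33) overlaps/touches [25, 40) → extend to [25, 40).
[42, 47) is disjoint → start new block.

[-9, 0) ∪ [25, 40) ∪ [42, 47)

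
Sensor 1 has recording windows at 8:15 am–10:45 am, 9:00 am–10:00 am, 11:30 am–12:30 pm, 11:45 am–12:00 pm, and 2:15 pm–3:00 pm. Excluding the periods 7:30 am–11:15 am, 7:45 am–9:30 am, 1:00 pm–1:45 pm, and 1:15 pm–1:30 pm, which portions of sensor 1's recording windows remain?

11:30 am–12:30 pm, 2:15 pm–3:00 pm

First set merges to 8:15 am–10:45 am, 11:30 am–12:30 pm, 2:15 pm–3:00 pm.
Second set merges to 7:30 am–11:15 am, 1:00 pm–1:45 pm.
8:15 am–10:45 am lies entirely inside B → drops out.
11:30 am–12:30 pm is untouched.
2:15 pm–3:00 pm is untouched.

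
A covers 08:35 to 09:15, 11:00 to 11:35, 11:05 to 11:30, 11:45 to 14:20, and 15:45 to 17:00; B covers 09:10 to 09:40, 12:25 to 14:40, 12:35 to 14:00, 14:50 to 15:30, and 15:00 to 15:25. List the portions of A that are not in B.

First set merges to 08:35-09:15, 11:00-11:35, 11:45-14:20, 15:45-17:00.
Second set merges to 09:10-09:40, 12:25-14:40, 14:50-15:30.
08:35-09:15 minus B → 08:35-09:10.
11:00-11:35: no B overlap → unchanged.
11:45-14:20 minus B → 11:45-12:25.
15:45-17:00: no B overlap → unchanged.

08:35-09:10, 11:00-11:35, 11:45-12:25, 15:45-17:00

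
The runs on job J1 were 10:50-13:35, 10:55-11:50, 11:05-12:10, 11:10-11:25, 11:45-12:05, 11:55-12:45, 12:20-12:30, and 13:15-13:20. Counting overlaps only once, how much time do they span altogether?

Merged: 10:50–13:35.
Length: 2 h 45 min.

2 h 45 min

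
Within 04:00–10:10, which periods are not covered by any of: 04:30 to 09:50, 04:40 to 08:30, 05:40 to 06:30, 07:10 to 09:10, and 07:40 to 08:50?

04:00–04:30, 09:50–10:10

Covered (merged): 04:30–09:50.
Uncovered inside 04:00–10:10: 04:00–04:30, 09:50–10:10.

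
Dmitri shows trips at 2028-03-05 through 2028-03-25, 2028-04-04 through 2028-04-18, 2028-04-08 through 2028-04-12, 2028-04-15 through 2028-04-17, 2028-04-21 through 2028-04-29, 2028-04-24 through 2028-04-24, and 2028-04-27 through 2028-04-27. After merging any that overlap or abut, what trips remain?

2028-03-05 through 2028-03-25, 2028-04-04 through 2028-04-18, 2028-04-21 through 2028-04-29

2028-04-04 through 2028-04-18 is disjoint → start new block.
2028-04-08 through 2028-04-12 overlaps/touches 2028-04-04 through 2028-04-18 → extend to 2028-04-04 through 2028-04-18.
2028-04-15 through 2028-04-17 overlaps/touches 2028-04-04 through 2028-04-18 → extend to 2028-04-04 through 2028-04-18.
2028-04-21 through 2028-04-29 is disjoint → start new block.
2028-04-24 through 2028-04-24 overlaps/touches 2028-04-21 through 2028-04-29 → extend to 2028-04-21 through 2028-04-29.
2028-04-27 through 2028-04-27 overlaps/touches 2028-04-21 through 2028-04-29 → extend to 2028-04-21 through 2028-04-29.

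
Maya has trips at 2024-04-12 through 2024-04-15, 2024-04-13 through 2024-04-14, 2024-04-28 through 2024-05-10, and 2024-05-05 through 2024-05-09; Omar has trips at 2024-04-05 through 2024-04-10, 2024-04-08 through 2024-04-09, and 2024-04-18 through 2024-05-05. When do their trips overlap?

A, merged: 2024-04-12 through 2024-04-15, 2024-04-28 through 2024-05-10.
B, merged: 2024-04-05 through 2024-04-10, 2024-04-18 through 2024-05-05.
2024-04-12 through 2024-04-15 meets no B interval.
2024-04-28 through 2024-05-10 ∩ B → 2024-04-28 through 2024-05-05.

2024-04-28 through 2024-05-05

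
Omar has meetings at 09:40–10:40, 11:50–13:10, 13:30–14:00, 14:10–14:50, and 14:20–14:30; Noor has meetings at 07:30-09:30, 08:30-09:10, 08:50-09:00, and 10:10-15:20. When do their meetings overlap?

10:10-10:40, 11:50-13:10, 13:30-14:00, 14:10-14:50

First set merges to 09:40-10:40, 11:50-13:10, 13:30-14:00, 14:10-14:50.
Second set merges to 07:30-09:30, 10:10-15:20.
09:40-10:40 overlaps B on 10:10-10:40.
11:50-13:10 overlaps B on 11:50-13:10.
13:30-14:00 overlaps B on 13:30-14:00.
14:10-14:50 overlaps B on 14:10-14:50.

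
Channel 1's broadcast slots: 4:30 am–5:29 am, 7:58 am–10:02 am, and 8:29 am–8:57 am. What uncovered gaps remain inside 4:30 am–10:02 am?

Covered (merged): 4:30 am–5:29 am, 7:58 am–10:02 am.
Uncovered inside 4:30 am–10:02 am: 5:29 am–7:58 am.

5:29 am–7:58 am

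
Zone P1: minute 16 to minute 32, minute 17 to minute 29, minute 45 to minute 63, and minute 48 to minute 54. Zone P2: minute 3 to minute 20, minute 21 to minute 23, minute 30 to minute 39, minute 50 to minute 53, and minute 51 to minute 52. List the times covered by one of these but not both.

Merge the first list: minute 16 to minute 32, minute 45 to minute 63.
Merge the second list: minute 3 to minute 20, minute 21 to minute 23, minute 30 to minute 39, minute 50 to minute 53.
A \ B = minute 20 to minute 21, minute 23 to minute 30, minute 45 to minute 50, minute 53 to minute 63.
B \ A = minute 3 to minute 16, minute 32 to minute 39.
Union of the two gives the symmetric difference.

minute 3 to minute 16, minute 20 to minute 21, minute 23 to minute 30, minute 32 to minute 39, minute 45 to minute 50, minute 53 to minute 63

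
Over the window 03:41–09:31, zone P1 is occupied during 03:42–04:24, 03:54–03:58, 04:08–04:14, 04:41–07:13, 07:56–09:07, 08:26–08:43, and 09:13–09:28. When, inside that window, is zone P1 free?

Covered (merged): 03:42-04:24, 04:41-07:13, 07:56-09:07, 09:13-09:28.
Gaps within 03:41-09:31: 03:41-03:42, 04:24-04:41, 07:13-07:56, 09:07-09:13, 09:28-09:31.

03:41-03:42, 04:24-04:41, 07:13-07:56, 09:07-09:13, 09:28-09:31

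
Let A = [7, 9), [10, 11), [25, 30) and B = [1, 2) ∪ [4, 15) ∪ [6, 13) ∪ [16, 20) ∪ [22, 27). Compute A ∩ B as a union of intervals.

[7, 9) ∪ [10, 11) ∪ [25, 27)

B, merged: [1, 2), [4, 15), [16, 20), [22, 27).
[7, 9) meets the second set on [7, 9).
[10, 11) meets the second set on [10, 11).
[25, 30) meets the second set on [25, 27).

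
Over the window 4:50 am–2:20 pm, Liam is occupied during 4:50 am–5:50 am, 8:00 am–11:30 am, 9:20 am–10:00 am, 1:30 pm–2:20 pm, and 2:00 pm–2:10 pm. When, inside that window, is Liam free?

Covered (merged): 4:50 am–5:50 am, 8:00 am–11:30 am, 1:30 pm–2:20 pm.
Uncovered inside 4:50 am–2:20 pm: 5:50 am–8:00 am, 11:30 am–1:30 pm.

5:50 am–8:00 am, 11:30 am–1:30 pm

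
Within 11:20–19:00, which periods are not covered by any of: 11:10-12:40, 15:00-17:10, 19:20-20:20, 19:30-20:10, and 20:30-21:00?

After merging, the occupied span is 11:10–12:40, 15:00–17:10, 19:20–20:20, 20:30–21:00.
Complement within 11:20–19:00: 12:40–15:00, 17:10–19:00.

12:40–15:00, 17:10–19:00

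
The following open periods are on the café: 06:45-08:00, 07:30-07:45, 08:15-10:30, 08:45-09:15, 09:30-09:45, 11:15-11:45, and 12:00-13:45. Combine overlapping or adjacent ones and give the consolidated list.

07:30–07:45 overlaps/touches 06:45–08:00 → extend to 06:45–08:00.
08:15–10:30 is disjoint → start new block.
08:45–09:15 overlaps/touches 08:15–10:30 → extend to 08:15–10:30.
09:30–09:45 overlaps/touches 08:15–10:30 → extend to 08:15–10:30.
11:15–11:45 is disjoint → start new block.
12:00–13:45 is disjoint → start new block.

06:45–08:00, 08:15–10:30, 11:15–11:45, 12:00–13:45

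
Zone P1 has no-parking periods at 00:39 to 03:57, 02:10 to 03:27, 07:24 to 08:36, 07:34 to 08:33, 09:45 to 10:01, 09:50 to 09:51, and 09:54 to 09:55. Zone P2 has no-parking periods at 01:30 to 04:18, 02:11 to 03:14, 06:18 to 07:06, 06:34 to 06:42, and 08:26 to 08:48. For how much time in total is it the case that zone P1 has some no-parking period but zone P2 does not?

2 h 9 min

Merge the first list: 00:39–03:57, 07:24–08:36, 09:45–10:01.
Merge the second list: 01:30–04:18, 06:18–07:06, 08:26–08:48.
A \ B = 00:39–01:30, 07:24–08:26, 09:45–10:01.
Total: 51 min + 1 h 2 min + 16 min = 2 h 9 min.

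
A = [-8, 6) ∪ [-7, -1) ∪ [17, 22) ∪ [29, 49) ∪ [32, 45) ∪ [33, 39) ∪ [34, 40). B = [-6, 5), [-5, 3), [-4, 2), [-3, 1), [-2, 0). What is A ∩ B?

[-6, 5)

A, merged: [-8, 6), [17, 22), [29, 49).
B, merged: [-6, 5).
[-8, 6) ∩ B → [-6, 5).
[17, 22) meets no B interval.
[29, 49) meets no B interval.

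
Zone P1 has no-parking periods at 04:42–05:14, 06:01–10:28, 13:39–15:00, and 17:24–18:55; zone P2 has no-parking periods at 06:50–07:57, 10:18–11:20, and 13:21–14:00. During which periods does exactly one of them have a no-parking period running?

04:42-05:14, 06:01-06:50, 07:57-10:18, 10:28-11:20, 13:21-13:39, 14:00-15:00, 17:24-18:55

A but not B: 04:42-05:14, 06:01-06:50, 07:57-10:18, 14:00-15:00, 17:24-18:55.
B but not A: 10:28-11:20, 13:21-13:39.
Combining gives A △ B.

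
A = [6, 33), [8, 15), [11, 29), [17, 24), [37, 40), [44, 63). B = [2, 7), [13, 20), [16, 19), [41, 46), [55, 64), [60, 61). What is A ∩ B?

First set merges to [6, 33), [37, 40), [44, 63).
Second set merges to [2, 7), [13, 20), [41, 46), [55, 64).
[6, 33) overlaps B on [6, 7), [13, 20).
[37, 40) falls entirely outside B.
[44, 63) overlaps B on [44, 46), [55, 63).

[6, 7) ∪ [13, 20) ∪ [44, 46) ∪ [55, 63)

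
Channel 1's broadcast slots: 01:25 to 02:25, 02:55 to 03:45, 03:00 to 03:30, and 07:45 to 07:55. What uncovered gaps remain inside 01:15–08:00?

01:15–01:25, 02:25–02:55, 03:45–07:45, 07:55–08:00

The merged coverage is 01:25–02:25, 02:55–03:45, 07:45–07:55.
Gaps within 01:15–08:00: 01:15–01:25, 02:25–02:55, 03:45–07:45, 07:55–08:00.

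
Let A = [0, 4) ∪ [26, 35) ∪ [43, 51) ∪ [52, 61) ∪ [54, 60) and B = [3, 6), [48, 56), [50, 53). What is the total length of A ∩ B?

8

First set merges to [0, 4), [26, 35), [43, 51), [52, 61).
Second set merges to [3, 6), [48, 56).
A ∩ B = [3, 4), [48, 51), [52, 56).
Total: 1 + 3 + 4 = 8.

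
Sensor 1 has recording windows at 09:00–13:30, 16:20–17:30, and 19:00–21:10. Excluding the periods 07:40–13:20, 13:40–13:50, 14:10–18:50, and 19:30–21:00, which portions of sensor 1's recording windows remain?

09:00–13:30 \ B = 13:20–13:30.
16:20–17:30: entirely removed.
19:00–21:10 \ B = 19:00–19:30, 21:00–21:10.

13:20–13:30, 19:00–19:30, 21:00–21:10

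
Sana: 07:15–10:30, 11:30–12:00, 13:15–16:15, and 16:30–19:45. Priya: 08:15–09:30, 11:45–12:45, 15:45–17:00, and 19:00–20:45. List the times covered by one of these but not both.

07:15-08:15, 09:30-10:30, 11:30-11:45, 12:00-12:45, 13:15-15:45, 16:15-16:30, 17:00-19:00, 19:45-20:45

Only in the first: 07:15-08:15, 09:30-10:30, 11:30-11:45, 13:15-15:45, 17:00-19:00.
Only in the second: 12:00-12:45, 16:15-16:30, 19:45-20:45.
Together these are the periods covered by exactly one.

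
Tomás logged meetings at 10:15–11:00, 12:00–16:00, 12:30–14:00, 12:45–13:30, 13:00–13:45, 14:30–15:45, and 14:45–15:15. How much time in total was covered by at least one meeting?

4 h 45 min

Merged: 10:15–11:00, 12:00–16:00.
Lengths: 45 min + 4 h = 4 h 45 min.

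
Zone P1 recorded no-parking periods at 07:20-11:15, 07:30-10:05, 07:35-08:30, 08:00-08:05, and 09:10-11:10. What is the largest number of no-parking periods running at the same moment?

Sweep endpoints in order; track running count of active intervals.
Peak of 4 reached at 08:00.

4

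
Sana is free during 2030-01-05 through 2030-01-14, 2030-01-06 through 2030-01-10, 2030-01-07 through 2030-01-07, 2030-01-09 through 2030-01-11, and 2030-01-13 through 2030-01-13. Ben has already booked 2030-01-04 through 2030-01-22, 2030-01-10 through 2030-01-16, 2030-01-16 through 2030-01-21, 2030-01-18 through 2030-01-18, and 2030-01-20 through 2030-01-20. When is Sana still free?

First set merges to 2030-01-05 through 2030-01-14.
Second set merges to 2030-01-04 through 2030-01-22.
2030-01-05 through 2030-01-14: fully covered by B → removed.

none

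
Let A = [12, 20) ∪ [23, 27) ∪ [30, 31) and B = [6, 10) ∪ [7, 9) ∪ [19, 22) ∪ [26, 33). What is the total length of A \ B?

Second set merges to [6, 10), [19, 22), [26, 33).
A \ B = [12, 19), [23, 26).
Total: 7 + 3 = 10.

10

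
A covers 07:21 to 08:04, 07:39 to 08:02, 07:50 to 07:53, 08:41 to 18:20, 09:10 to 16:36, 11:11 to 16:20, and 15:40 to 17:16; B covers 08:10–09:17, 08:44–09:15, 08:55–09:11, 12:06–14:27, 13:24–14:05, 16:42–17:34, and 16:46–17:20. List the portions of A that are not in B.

07:21–08:04, 09:17–12:06, 14:27–16:42, 17:34–18:20

First set merges to 07:21–08:04, 08:41–18:20.
Second set merges to 08:10–09:17, 12:06–14:27, 16:42–17:34.
07:21–08:04: nothing removed.
08:41–18:20 \ B = 09:17–12:06, 14:27–16:42, 17:34–18:20.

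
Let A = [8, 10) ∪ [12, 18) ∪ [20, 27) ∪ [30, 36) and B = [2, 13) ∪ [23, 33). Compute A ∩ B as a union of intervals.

[8, 10) ∩ B → [8, 10).
[12, 18) ∩ B → [12, 13).
[20, 27) ∩ B → [23, 27).
[30, 36) ∩ B → [30, 33).

[8, 10) ∪ [12, 13) ∪ [23, 27) ∪ [30, 33)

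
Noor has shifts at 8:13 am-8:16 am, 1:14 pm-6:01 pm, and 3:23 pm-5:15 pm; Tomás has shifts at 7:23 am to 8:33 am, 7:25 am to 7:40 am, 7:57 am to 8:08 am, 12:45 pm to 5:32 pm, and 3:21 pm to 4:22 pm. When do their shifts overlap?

Merge the first list: 8:13 am–8:16 am, 1:14 pm–6:01 pm.
Merge the second list: 7:23 am–8:33 am, 12:45 pm–5:32 pm.
8:13 am–8:16 am ∩ B → 8:13 am–8:16 am.
1:14 pm–6:01 pm ∩ B → 1:14 pm–5:32 pm.

8:13 am–8:16 am, 1:14 pm–5:32 pm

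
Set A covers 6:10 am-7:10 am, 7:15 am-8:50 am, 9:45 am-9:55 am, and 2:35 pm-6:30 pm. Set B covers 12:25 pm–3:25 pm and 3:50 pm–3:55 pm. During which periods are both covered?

6:10 am–7:10 am: no overlap with the second set.
7:15 am–8:50 am: no overlap with the second set.
9:45 am–9:55 am: no overlap with the second set.
2:35 pm–6:30 pm meets the second set on 2:35 pm–3:25 pm, 3:50 pm–3:55 pm.

2:35 pm–3:25 pm, 3:50 pm–3:55 pm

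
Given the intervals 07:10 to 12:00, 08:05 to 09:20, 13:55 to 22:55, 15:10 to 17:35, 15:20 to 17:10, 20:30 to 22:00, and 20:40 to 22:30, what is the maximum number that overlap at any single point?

3

Sweep endpoints in order; track running count of active intervals.
Peak of 3 reached at 15:20.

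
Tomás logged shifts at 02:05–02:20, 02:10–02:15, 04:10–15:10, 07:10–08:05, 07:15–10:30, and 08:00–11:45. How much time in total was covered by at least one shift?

11 h 15 min

Merged: 02:05-02:20, 04:10-15:10.
Lengths: 15 min + 11 h = 11 h 15 min.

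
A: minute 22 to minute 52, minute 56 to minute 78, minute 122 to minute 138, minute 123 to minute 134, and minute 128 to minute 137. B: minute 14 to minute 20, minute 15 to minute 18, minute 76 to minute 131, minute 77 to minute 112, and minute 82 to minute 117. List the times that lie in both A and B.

A, merged: minute 22 to minute 52, minute 56 to minute 78, minute 122 to minute 138.
B, merged: minute 14 to minute 20, minute 76 to minute 131.
minute 22 to minute 52: no overlap with the second set.
minute 56 to minute 78 meets the second set on minute 76 to minute 78.
minute 122 to minute 138 meets the second set on minute 122 to minute 131.

minute 76 to minute 78, minute 122 to minute 131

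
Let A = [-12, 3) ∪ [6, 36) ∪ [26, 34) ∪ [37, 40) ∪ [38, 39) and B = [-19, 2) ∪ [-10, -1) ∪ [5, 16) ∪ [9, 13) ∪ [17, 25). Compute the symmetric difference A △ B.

A, merged: [-12, 3), [6, 36), [37, 40).
B, merged: [-19, 2), [5, 16), [17, 25).
A but not B: [2, 3), [16, 17), [25, 36), [37, 40).
B but not A: [-19, -12), [5, 6).
Combining gives A △ B.

[-19, -12) ∪ [2, 3) ∪ [5, 6) ∪ [16, 17) ∪ [25, 36) ∪ [37, 40)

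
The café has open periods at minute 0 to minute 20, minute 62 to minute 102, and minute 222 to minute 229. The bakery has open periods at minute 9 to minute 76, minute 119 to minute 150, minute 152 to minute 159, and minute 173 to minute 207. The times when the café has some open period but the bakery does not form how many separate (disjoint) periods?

3

A \ B = minute 0 to minute 9, minute 76 to minute 102, minute 222 to minute 229.
That is 3 disjoint pieces.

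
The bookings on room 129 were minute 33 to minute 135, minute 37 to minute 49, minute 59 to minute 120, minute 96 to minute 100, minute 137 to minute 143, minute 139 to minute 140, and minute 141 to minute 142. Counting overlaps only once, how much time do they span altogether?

Merged: minute 33 to minute 135, minute 137 to minute 143.
Lengths: 102 minutes + 6 minutes = 108 minutes.

108 minutes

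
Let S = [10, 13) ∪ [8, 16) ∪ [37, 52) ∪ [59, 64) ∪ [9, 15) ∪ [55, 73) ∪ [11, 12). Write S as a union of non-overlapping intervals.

[8, 16) ∪ [37, 52) ∪ [55, 73)

Sort by start: [8, 16), [9, 15), [10, 13), [11, 12), [37, 52), [55, 73), [59, 64).
[9, 15) overlaps/touches [8, 16) → extend to [8, 16).
[10, 13) overlaps/touches [8, 16) → extend to [8, 16).
[11, 12) overlaps/touches [8, 16) → extend to [8, 16).
[37, 52) is disjoint → start new block.
[55, 73) is disjoint → start new block.
[59, 64) overlaps/touches [55, 73) → extend to [55, 73).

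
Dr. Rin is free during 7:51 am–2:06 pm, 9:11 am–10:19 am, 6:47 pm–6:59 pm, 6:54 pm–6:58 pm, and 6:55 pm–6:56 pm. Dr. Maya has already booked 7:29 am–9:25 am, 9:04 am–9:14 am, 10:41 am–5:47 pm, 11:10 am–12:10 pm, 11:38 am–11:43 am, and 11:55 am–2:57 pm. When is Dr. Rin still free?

9:25 am–10:41 am, 6:47 pm–6:59 pm

A, merged: 7:51 am–2:06 pm, 6:47 pm–6:59 pm.
B, merged: 7:29 am–9:25 am, 10:41 am–5:47 pm.
7:51 am–2:06 pm minus B → 9:25 am–10:41 am.
6:47 pm–6:59 pm: no B overlap → unchanged.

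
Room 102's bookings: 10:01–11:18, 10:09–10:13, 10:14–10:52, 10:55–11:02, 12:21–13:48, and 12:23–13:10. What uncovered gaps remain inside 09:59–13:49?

After merging, the occupied span is 10:01–11:18, 12:21–13:48.
Gaps within 09:59–13:49: 09:59–10:01, 11:18–12:21, 13:48–13:49.

09:59–10:01, 11:18–12:21, 13:48–13:49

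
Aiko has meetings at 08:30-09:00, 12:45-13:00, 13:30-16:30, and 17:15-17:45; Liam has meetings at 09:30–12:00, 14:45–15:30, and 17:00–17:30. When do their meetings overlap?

08:30-09:00 meets no B interval.
12:45-13:00 meets no B interval.
13:30-16:30 ∩ B → 14:45-15:30.
17:15-17:45 ∩ B → 17:15-17:30.

14:45-15:30, 17:15-17:30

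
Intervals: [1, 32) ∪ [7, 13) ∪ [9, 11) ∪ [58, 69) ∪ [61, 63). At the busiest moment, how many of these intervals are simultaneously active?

3

Walk the sorted start/end points keeping a running depth.
The depth first hits 3 at 9.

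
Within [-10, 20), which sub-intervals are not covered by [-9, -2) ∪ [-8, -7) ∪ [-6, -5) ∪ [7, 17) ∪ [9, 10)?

After merging, the occupied span is [-9, -2), [7, 17).
Gaps within [-10, 20): [-10, -9), [-2, 7), [17, 20).

[-10, -9) ∪ [-2, 7) ∪ [17, 20)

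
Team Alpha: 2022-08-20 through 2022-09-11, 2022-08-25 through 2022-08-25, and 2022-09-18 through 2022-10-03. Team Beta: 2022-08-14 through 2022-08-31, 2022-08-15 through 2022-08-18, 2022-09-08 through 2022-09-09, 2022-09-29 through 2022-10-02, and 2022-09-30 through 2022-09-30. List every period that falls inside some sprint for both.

A, merged: 2022-08-20 through 2022-09-11, 2022-09-18 through 2022-10-03.
B, merged: 2022-08-14 through 2022-08-31, 2022-09-08 through 2022-09-09, 2022-09-29 through 2022-10-02.
2022-08-20 through 2022-09-11 meets the second set on 2022-08-20 through 2022-08-31, 2022-09-08 through 2022-09-09.
2022-09-18 through 2022-10-03 meets the second set on 2022-09-29 through 2022-10-02.

2022-08-20 through 2022-08-31, 2022-09-08 through 2022-09-09, 2022-09-29 through 2022-10-02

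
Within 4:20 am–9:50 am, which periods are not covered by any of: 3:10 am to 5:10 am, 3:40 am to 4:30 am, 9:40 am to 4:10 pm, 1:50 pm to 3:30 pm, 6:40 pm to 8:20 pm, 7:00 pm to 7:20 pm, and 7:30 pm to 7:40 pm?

5:10 am-9:40 am

Covered (merged): 3:10 am-5:10 am, 9:40 am-4:10 pm, 6:40 pm-8:20 pm.
Complement within 4:20 am-9:50 am: 5:10 am-9:40 am.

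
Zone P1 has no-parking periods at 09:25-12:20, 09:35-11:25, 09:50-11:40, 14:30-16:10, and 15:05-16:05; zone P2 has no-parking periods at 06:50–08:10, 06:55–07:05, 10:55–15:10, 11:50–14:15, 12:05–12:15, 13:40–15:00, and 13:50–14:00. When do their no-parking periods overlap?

10:55–12:20, 14:30–15:10

Merge the first list: 09:25–12:20, 14:30–16:10.
Merge the second list: 06:50–08:10, 10:55–15:10.
09:25–12:20 ∩ B → 10:55–12:20.
14:30–16:10 ∩ B → 14:30–15:10.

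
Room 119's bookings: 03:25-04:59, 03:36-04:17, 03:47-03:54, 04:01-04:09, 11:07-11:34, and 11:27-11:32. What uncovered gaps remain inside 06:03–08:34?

06:03–08:34

Covered (merged): 03:25–04:59, 11:07–11:34.
Gaps within 06:03–08:34: 06:03–08:34.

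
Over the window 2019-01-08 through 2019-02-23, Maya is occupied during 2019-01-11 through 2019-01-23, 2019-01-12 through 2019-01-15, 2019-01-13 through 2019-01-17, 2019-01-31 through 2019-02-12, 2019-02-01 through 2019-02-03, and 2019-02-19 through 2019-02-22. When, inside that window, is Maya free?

2019-01-08 through 2019-01-10, 2019-01-24 through 2019-01-30, 2019-02-13 through 2019-02-18, 2019-02-23 through 2019-02-23

The merged coverage is 2019-01-11 through 2019-01-23, 2019-01-31 through 2019-02-12, 2019-02-19 through 2019-02-22.
Complement within 2019-01-08 through 2019-02-23: 2019-01-08 through 2019-01-10, 2019-01-24 through 2019-01-30, 2019-02-13 through 2019-02-18, 2019-02-23 through 2019-02-23.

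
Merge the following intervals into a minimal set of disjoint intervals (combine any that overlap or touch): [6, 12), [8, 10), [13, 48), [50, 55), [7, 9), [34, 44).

[6, 12) ∪ [13, 48) ∪ [50, 55)

Sort by start: [6, 12), [7, 9), [8, 10), [13, 48), [34, 44), [50, 55).
[7, 9) overlaps/touches [6, 12) → extend to [6, 12).
[8, 10) overlaps/touches [6, 12) → extend to [6, 12).
[13, 48) is disjoint → start new block.
[34, 44) overlaps/touches [13, 48) → extend to [13, 48).
[50, 55) is disjoint → start new block.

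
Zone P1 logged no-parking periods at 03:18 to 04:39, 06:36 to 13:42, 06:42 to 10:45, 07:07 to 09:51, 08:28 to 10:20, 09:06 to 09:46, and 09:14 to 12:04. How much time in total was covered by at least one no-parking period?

8 h 27 min

Merged: 03:18–04:39, 06:36–13:42.
Lengths: 1 h 21 min + 7 h 6 min = 8 h 27 min.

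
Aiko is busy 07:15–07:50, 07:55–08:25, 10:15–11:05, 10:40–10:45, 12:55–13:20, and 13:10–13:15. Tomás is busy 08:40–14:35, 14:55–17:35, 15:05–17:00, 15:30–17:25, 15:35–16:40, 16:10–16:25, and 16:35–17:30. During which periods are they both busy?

Merge the first list: 07:15-07:50, 07:55-08:25, 10:15-11:05, 12:55-13:20.
Merge the second list: 08:40-14:35, 14:55-17:35.
07:15-07:50 falls entirely outside B.
07:55-08:25 falls entirely outside B.
10:15-11:05 overlaps B on 10:15-11:05.
12:55-13:20 overlaps B on 12:55-13:20.

10:15-11:05, 12:55-13:20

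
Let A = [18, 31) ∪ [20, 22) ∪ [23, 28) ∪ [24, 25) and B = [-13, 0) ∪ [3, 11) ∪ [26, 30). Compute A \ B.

[18, 26) ∪ [30, 31)

Merge the first list: [18, 31).
[18, 31) \ B = [18, 26), [30, 31).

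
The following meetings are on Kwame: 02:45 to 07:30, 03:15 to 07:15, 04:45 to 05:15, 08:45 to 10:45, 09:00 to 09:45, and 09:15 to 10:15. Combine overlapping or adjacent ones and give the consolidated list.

02:45-07:30, 08:45-10:45

03:15-07:15 overlaps/touches 02:45-07:30 → extend to 02:45-07:30.
04:45-05:15 overlaps/touches 02:45-07:30 → extend to 02:45-07:30.
08:45-10:45 is disjoint → start new block.
09:00-09:45 overlaps/touches 08:45-10:45 → extend to 08:45-10:45.
09:15-10:15 overlaps/touches 08:45-10:45 → extend to 08:45-10:45.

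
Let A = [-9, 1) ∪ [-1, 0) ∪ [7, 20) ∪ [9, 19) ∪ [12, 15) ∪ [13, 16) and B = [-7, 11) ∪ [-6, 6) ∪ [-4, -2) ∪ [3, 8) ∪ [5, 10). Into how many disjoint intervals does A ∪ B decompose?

1

First set merges to [-9, 1), [7, 20).
Second set merges to [-7, 11).
A ∪ B = [-9, 20).
That is 1 disjoint piece.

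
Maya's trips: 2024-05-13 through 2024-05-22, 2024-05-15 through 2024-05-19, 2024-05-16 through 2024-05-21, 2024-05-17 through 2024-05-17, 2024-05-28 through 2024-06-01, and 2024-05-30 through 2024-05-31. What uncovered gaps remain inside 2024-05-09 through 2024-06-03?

After merging, the occupied span is 2024-05-13 through 2024-05-22, 2024-05-28 through 2024-06-01.
Uncovered inside 2024-05-09 through 2024-06-03: 2024-05-09 through 2024-05-12, 2024-05-23 through 2024-05-27, 2024-06-02 through 2024-06-03.

2024-05-09 through 2024-05-12, 2024-05-23 through 2024-05-27, 2024-06-02 through 2024-06-03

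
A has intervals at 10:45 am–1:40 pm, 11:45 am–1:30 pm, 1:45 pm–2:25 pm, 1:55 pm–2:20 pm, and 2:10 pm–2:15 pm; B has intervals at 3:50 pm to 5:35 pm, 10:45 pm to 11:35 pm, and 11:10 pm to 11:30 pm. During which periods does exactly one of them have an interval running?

10:45 am-1:40 pm, 1:45 pm-2:25 pm, 3:50 pm-5:35 pm, 10:45 pm-11:35 pm

First set merges to 10:45 am-1:40 pm, 1:45 pm-2:25 pm.
Second set merges to 3:50 pm-5:35 pm, 10:45 pm-11:35 pm.
A \ B = 10:45 am-1:40 pm, 1:45 pm-2:25 pm.
B \ A = 3:50 pm-5:35 pm, 10:45 pm-11:35 pm.
Union of the two gives the symmetric difference.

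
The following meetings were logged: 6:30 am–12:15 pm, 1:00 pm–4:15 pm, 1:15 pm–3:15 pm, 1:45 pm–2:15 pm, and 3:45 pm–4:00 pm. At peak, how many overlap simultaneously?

3

At 1:45 pm, 3 of the intervals are simultaneously active.
No point has more.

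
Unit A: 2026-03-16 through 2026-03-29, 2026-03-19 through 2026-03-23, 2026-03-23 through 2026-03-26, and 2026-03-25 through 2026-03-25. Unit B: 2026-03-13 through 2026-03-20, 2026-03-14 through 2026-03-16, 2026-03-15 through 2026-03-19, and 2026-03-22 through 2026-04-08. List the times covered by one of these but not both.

A, merged: 2026-03-16 through 2026-03-29.
B, merged: 2026-03-13 through 2026-03-20, 2026-03-22 through 2026-04-08.
Only in the first: 2026-03-21 through 2026-03-21.
Only in the second: 2026-03-13 through 2026-03-15, 2026-03-30 through 2026-04-08.
Together these are the periods covered by exactly one.

2026-03-13 through 2026-03-15, 2026-03-21 through 2026-03-21, 2026-03-30 through 2026-04-08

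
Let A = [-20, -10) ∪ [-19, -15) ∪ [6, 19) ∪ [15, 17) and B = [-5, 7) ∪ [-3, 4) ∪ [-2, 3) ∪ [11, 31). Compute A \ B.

Merge the first list: [-20, -10), [6, 19).
Merge the second list: [-5, 7), [11, 31).
[-20, -10) is untouched.
[6, 19) with B removed leaves [7, 11).

[-20, -10) ∪ [7, 11)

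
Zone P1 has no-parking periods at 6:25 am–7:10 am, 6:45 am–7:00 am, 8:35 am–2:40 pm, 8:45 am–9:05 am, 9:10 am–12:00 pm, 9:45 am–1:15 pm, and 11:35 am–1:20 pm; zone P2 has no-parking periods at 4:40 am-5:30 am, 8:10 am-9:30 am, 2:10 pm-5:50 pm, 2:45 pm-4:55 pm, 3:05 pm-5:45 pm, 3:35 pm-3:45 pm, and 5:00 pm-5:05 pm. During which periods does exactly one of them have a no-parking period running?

4:40 am–5:30 am, 6:25 am–7:10 am, 8:10 am–8:35 am, 9:30 am–2:10 pm, 2:40 pm–5:50 pm

Merge the first list: 6:25 am–7:10 am, 8:35 am–2:40 pm.
Merge the second list: 4:40 am–5:30 am, 8:10 am–9:30 am, 2:10 pm–5:50 pm.
A \ B = 6:25 am–7:10 am, 9:30 am–2:10 pm.
B \ A = 4:40 am–5:30 am, 8:10 am–8:35 am, 2:40 pm–5:50 pm.
Union of the two gives the symmetric difference.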